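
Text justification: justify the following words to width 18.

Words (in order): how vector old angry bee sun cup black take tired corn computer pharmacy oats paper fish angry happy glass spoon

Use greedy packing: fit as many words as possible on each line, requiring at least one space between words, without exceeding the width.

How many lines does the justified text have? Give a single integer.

Answer: 7

Derivation:
Line 1: ['how', 'vector', 'old'] (min_width=14, slack=4)
Line 2: ['angry', 'bee', 'sun', 'cup'] (min_width=17, slack=1)
Line 3: ['black', 'take', 'tired'] (min_width=16, slack=2)
Line 4: ['corn', 'computer'] (min_width=13, slack=5)
Line 5: ['pharmacy', 'oats'] (min_width=13, slack=5)
Line 6: ['paper', 'fish', 'angry'] (min_width=16, slack=2)
Line 7: ['happy', 'glass', 'spoon'] (min_width=17, slack=1)
Total lines: 7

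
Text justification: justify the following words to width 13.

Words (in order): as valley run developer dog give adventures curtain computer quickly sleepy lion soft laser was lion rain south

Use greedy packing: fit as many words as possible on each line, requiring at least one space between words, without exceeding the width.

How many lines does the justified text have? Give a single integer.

Answer: 11

Derivation:
Line 1: ['as', 'valley', 'run'] (min_width=13, slack=0)
Line 2: ['developer', 'dog'] (min_width=13, slack=0)
Line 3: ['give'] (min_width=4, slack=9)
Line 4: ['adventures'] (min_width=10, slack=3)
Line 5: ['curtain'] (min_width=7, slack=6)
Line 6: ['computer'] (min_width=8, slack=5)
Line 7: ['quickly'] (min_width=7, slack=6)
Line 8: ['sleepy', 'lion'] (min_width=11, slack=2)
Line 9: ['soft', 'laser'] (min_width=10, slack=3)
Line 10: ['was', 'lion', 'rain'] (min_width=13, slack=0)
Line 11: ['south'] (min_width=5, slack=8)
Total lines: 11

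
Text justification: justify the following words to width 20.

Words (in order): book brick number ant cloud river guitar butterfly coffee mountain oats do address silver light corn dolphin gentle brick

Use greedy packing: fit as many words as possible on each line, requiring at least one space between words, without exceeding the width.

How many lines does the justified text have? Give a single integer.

Answer: 7

Derivation:
Line 1: ['book', 'brick', 'number'] (min_width=17, slack=3)
Line 2: ['ant', 'cloud', 'river'] (min_width=15, slack=5)
Line 3: ['guitar', 'butterfly'] (min_width=16, slack=4)
Line 4: ['coffee', 'mountain', 'oats'] (min_width=20, slack=0)
Line 5: ['do', 'address', 'silver'] (min_width=17, slack=3)
Line 6: ['light', 'corn', 'dolphin'] (min_width=18, slack=2)
Line 7: ['gentle', 'brick'] (min_width=12, slack=8)
Total lines: 7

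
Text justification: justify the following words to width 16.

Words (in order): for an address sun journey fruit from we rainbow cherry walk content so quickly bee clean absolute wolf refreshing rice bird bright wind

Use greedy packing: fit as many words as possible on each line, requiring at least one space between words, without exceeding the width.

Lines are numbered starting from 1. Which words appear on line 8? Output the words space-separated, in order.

Line 1: ['for', 'an', 'address'] (min_width=14, slack=2)
Line 2: ['sun', 'journey'] (min_width=11, slack=5)
Line 3: ['fruit', 'from', 'we'] (min_width=13, slack=3)
Line 4: ['rainbow', 'cherry'] (min_width=14, slack=2)
Line 5: ['walk', 'content', 'so'] (min_width=15, slack=1)
Line 6: ['quickly', 'bee'] (min_width=11, slack=5)
Line 7: ['clean', 'absolute'] (min_width=14, slack=2)
Line 8: ['wolf', 'refreshing'] (min_width=15, slack=1)
Line 9: ['rice', 'bird', 'bright'] (min_width=16, slack=0)
Line 10: ['wind'] (min_width=4, slack=12)

Answer: wolf refreshing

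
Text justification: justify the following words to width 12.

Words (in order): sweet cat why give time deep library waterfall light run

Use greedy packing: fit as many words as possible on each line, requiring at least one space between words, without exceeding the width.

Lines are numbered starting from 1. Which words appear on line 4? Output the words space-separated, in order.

Line 1: ['sweet', 'cat'] (min_width=9, slack=3)
Line 2: ['why', 'give'] (min_width=8, slack=4)
Line 3: ['time', 'deep'] (min_width=9, slack=3)
Line 4: ['library'] (min_width=7, slack=5)
Line 5: ['waterfall'] (min_width=9, slack=3)
Line 6: ['light', 'run'] (min_width=9, slack=3)

Answer: library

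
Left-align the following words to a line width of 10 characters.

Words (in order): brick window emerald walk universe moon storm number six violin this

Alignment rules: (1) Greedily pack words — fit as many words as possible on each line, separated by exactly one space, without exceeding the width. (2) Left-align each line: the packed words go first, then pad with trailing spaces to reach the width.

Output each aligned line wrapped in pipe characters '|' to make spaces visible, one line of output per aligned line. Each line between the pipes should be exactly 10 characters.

Line 1: ['brick'] (min_width=5, slack=5)
Line 2: ['window'] (min_width=6, slack=4)
Line 3: ['emerald'] (min_width=7, slack=3)
Line 4: ['walk'] (min_width=4, slack=6)
Line 5: ['universe'] (min_width=8, slack=2)
Line 6: ['moon', 'storm'] (min_width=10, slack=0)
Line 7: ['number', 'six'] (min_width=10, slack=0)
Line 8: ['violin'] (min_width=6, slack=4)
Line 9: ['this'] (min_width=4, slack=6)

Answer: |brick     |
|window    |
|emerald   |
|walk      |
|universe  |
|moon storm|
|number six|
|violin    |
|this      |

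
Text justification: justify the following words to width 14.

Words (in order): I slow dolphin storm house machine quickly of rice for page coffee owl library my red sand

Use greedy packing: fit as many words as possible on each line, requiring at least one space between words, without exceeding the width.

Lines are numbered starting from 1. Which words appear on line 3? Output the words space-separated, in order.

Line 1: ['I', 'slow', 'dolphin'] (min_width=14, slack=0)
Line 2: ['storm', 'house'] (min_width=11, slack=3)
Line 3: ['machine'] (min_width=7, slack=7)
Line 4: ['quickly', 'of'] (min_width=10, slack=4)
Line 5: ['rice', 'for', 'page'] (min_width=13, slack=1)
Line 6: ['coffee', 'owl'] (min_width=10, slack=4)
Line 7: ['library', 'my', 'red'] (min_width=14, slack=0)
Line 8: ['sand'] (min_width=4, slack=10)

Answer: machine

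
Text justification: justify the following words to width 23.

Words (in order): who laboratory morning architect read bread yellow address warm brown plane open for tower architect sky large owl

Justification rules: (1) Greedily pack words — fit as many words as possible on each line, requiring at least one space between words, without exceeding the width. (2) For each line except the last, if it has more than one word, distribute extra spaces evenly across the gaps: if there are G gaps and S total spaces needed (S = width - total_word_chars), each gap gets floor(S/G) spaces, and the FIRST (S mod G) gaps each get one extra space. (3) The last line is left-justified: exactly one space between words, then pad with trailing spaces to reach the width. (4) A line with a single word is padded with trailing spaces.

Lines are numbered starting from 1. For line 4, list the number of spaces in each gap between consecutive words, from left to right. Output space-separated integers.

Line 1: ['who', 'laboratory', 'morning'] (min_width=22, slack=1)
Line 2: ['architect', 'read', 'bread'] (min_width=20, slack=3)
Line 3: ['yellow', 'address', 'warm'] (min_width=19, slack=4)
Line 4: ['brown', 'plane', 'open', 'for'] (min_width=20, slack=3)
Line 5: ['tower', 'architect', 'sky'] (min_width=19, slack=4)
Line 6: ['large', 'owl'] (min_width=9, slack=14)

Answer: 2 2 2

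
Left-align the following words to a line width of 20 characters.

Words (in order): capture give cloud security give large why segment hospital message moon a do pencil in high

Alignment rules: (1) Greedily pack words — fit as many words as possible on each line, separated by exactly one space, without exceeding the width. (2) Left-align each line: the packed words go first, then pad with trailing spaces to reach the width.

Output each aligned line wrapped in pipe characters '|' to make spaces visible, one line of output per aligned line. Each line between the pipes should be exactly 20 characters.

Answer: |capture give cloud  |
|security give large |
|why segment hospital|
|message moon a do   |
|pencil in high      |

Derivation:
Line 1: ['capture', 'give', 'cloud'] (min_width=18, slack=2)
Line 2: ['security', 'give', 'large'] (min_width=19, slack=1)
Line 3: ['why', 'segment', 'hospital'] (min_width=20, slack=0)
Line 4: ['message', 'moon', 'a', 'do'] (min_width=17, slack=3)
Line 5: ['pencil', 'in', 'high'] (min_width=14, slack=6)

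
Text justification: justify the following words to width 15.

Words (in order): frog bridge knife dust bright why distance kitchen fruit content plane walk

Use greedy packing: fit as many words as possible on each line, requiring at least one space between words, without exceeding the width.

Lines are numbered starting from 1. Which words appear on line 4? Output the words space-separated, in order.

Line 1: ['frog', 'bridge'] (min_width=11, slack=4)
Line 2: ['knife', 'dust'] (min_width=10, slack=5)
Line 3: ['bright', 'why'] (min_width=10, slack=5)
Line 4: ['distance'] (min_width=8, slack=7)
Line 5: ['kitchen', 'fruit'] (min_width=13, slack=2)
Line 6: ['content', 'plane'] (min_width=13, slack=2)
Line 7: ['walk'] (min_width=4, slack=11)

Answer: distance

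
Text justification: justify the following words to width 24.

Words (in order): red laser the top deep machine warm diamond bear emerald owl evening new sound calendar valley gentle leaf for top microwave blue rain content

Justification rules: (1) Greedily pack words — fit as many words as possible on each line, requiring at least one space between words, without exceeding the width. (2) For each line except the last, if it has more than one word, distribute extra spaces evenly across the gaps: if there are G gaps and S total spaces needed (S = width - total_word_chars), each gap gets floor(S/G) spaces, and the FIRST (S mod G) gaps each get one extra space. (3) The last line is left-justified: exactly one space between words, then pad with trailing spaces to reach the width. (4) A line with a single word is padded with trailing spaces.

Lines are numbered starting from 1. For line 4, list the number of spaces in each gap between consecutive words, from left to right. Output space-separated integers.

Line 1: ['red', 'laser', 'the', 'top', 'deep'] (min_width=22, slack=2)
Line 2: ['machine', 'warm', 'diamond'] (min_width=20, slack=4)
Line 3: ['bear', 'emerald', 'owl', 'evening'] (min_width=24, slack=0)
Line 4: ['new', 'sound', 'calendar'] (min_width=18, slack=6)
Line 5: ['valley', 'gentle', 'leaf', 'for'] (min_width=22, slack=2)
Line 6: ['top', 'microwave', 'blue', 'rain'] (min_width=23, slack=1)
Line 7: ['content'] (min_width=7, slack=17)

Answer: 4 4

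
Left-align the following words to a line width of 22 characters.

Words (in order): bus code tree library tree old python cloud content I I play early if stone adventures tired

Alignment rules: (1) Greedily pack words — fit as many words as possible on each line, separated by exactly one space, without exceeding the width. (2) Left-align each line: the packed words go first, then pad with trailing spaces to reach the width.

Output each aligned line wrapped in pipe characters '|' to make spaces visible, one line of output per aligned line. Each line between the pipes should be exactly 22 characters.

Answer: |bus code tree library |
|tree old python cloud |
|content I I play early|
|if stone adventures   |
|tired                 |

Derivation:
Line 1: ['bus', 'code', 'tree', 'library'] (min_width=21, slack=1)
Line 2: ['tree', 'old', 'python', 'cloud'] (min_width=21, slack=1)
Line 3: ['content', 'I', 'I', 'play', 'early'] (min_width=22, slack=0)
Line 4: ['if', 'stone', 'adventures'] (min_width=19, slack=3)
Line 5: ['tired'] (min_width=5, slack=17)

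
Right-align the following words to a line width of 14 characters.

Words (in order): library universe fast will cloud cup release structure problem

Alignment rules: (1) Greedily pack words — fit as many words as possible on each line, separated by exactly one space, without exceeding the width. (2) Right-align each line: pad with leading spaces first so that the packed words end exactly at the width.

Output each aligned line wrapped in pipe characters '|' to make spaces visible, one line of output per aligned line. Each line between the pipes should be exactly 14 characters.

Answer: |       library|
| universe fast|
|will cloud cup|
|       release|
|     structure|
|       problem|

Derivation:
Line 1: ['library'] (min_width=7, slack=7)
Line 2: ['universe', 'fast'] (min_width=13, slack=1)
Line 3: ['will', 'cloud', 'cup'] (min_width=14, slack=0)
Line 4: ['release'] (min_width=7, slack=7)
Line 5: ['structure'] (min_width=9, slack=5)
Line 6: ['problem'] (min_width=7, slack=7)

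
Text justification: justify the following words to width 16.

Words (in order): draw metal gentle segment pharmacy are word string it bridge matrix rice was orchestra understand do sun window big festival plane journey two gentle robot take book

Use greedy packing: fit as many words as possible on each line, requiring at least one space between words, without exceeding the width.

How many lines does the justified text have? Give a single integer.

Answer: 13

Derivation:
Line 1: ['draw', 'metal'] (min_width=10, slack=6)
Line 2: ['gentle', 'segment'] (min_width=14, slack=2)
Line 3: ['pharmacy', 'are'] (min_width=12, slack=4)
Line 4: ['word', 'string', 'it'] (min_width=14, slack=2)
Line 5: ['bridge', 'matrix'] (min_width=13, slack=3)
Line 6: ['rice', 'was'] (min_width=8, slack=8)
Line 7: ['orchestra'] (min_width=9, slack=7)
Line 8: ['understand', 'do'] (min_width=13, slack=3)
Line 9: ['sun', 'window', 'big'] (min_width=14, slack=2)
Line 10: ['festival', 'plane'] (min_width=14, slack=2)
Line 11: ['journey', 'two'] (min_width=11, slack=5)
Line 12: ['gentle', 'robot'] (min_width=12, slack=4)
Line 13: ['take', 'book'] (min_width=9, slack=7)
Total lines: 13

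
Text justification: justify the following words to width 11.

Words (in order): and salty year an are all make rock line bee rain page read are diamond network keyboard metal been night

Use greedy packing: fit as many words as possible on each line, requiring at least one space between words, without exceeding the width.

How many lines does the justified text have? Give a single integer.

Line 1: ['and', 'salty'] (min_width=9, slack=2)
Line 2: ['year', 'an', 'are'] (min_width=11, slack=0)
Line 3: ['all', 'make'] (min_width=8, slack=3)
Line 4: ['rock', 'line'] (min_width=9, slack=2)
Line 5: ['bee', 'rain'] (min_width=8, slack=3)
Line 6: ['page', 'read'] (min_width=9, slack=2)
Line 7: ['are', 'diamond'] (min_width=11, slack=0)
Line 8: ['network'] (min_width=7, slack=4)
Line 9: ['keyboard'] (min_width=8, slack=3)
Line 10: ['metal', 'been'] (min_width=10, slack=1)
Line 11: ['night'] (min_width=5, slack=6)
Total lines: 11

Answer: 11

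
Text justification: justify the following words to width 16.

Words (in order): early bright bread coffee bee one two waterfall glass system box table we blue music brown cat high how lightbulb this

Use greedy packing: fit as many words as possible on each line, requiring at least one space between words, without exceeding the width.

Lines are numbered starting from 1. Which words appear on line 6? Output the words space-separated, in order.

Answer: we blue music

Derivation:
Line 1: ['early', 'bright'] (min_width=12, slack=4)
Line 2: ['bread', 'coffee', 'bee'] (min_width=16, slack=0)
Line 3: ['one', 'two'] (min_width=7, slack=9)
Line 4: ['waterfall', 'glass'] (min_width=15, slack=1)
Line 5: ['system', 'box', 'table'] (min_width=16, slack=0)
Line 6: ['we', 'blue', 'music'] (min_width=13, slack=3)
Line 7: ['brown', 'cat', 'high'] (min_width=14, slack=2)
Line 8: ['how', 'lightbulb'] (min_width=13, slack=3)
Line 9: ['this'] (min_width=4, slack=12)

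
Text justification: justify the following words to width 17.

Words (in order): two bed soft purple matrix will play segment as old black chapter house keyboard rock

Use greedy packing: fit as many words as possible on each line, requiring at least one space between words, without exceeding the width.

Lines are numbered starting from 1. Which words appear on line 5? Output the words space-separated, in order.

Line 1: ['two', 'bed', 'soft'] (min_width=12, slack=5)
Line 2: ['purple', 'matrix'] (min_width=13, slack=4)
Line 3: ['will', 'play', 'segment'] (min_width=17, slack=0)
Line 4: ['as', 'old', 'black'] (min_width=12, slack=5)
Line 5: ['chapter', 'house'] (min_width=13, slack=4)
Line 6: ['keyboard', 'rock'] (min_width=13, slack=4)

Answer: chapter house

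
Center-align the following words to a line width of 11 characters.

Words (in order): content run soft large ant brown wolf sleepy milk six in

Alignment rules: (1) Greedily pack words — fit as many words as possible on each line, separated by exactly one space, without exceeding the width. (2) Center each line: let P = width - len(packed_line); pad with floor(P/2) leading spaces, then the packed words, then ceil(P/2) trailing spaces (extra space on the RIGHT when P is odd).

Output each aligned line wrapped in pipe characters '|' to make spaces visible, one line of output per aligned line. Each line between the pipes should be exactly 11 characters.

Line 1: ['content', 'run'] (min_width=11, slack=0)
Line 2: ['soft', 'large'] (min_width=10, slack=1)
Line 3: ['ant', 'brown'] (min_width=9, slack=2)
Line 4: ['wolf', 'sleepy'] (min_width=11, slack=0)
Line 5: ['milk', 'six', 'in'] (min_width=11, slack=0)

Answer: |content run|
|soft large |
| ant brown |
|wolf sleepy|
|milk six in|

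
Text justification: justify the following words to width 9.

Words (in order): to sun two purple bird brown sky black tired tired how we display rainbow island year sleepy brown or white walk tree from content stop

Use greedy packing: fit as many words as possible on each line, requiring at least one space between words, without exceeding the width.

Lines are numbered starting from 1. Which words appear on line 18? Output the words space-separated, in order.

Line 1: ['to', 'sun'] (min_width=6, slack=3)
Line 2: ['two'] (min_width=3, slack=6)
Line 3: ['purple'] (min_width=6, slack=3)
Line 4: ['bird'] (min_width=4, slack=5)
Line 5: ['brown', 'sky'] (min_width=9, slack=0)
Line 6: ['black'] (min_width=5, slack=4)
Line 7: ['tired'] (min_width=5, slack=4)
Line 8: ['tired', 'how'] (min_width=9, slack=0)
Line 9: ['we'] (min_width=2, slack=7)
Line 10: ['display'] (min_width=7, slack=2)
Line 11: ['rainbow'] (min_width=7, slack=2)
Line 12: ['island'] (min_width=6, slack=3)
Line 13: ['year'] (min_width=4, slack=5)
Line 14: ['sleepy'] (min_width=6, slack=3)
Line 15: ['brown', 'or'] (min_width=8, slack=1)
Line 16: ['white'] (min_width=5, slack=4)
Line 17: ['walk', 'tree'] (min_width=9, slack=0)
Line 18: ['from'] (min_width=4, slack=5)
Line 19: ['content'] (min_width=7, slack=2)
Line 20: ['stop'] (min_width=4, slack=5)

Answer: from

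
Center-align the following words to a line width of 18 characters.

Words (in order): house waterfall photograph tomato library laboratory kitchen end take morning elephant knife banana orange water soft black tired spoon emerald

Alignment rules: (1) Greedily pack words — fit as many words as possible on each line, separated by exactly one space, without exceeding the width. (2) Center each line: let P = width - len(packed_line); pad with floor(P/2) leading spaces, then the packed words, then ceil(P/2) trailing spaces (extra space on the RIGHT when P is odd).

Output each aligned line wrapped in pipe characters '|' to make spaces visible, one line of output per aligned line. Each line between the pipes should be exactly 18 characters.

Answer: | house waterfall  |
|photograph tomato |
|library laboratory|
| kitchen end take |
| morning elephant |
|   knife banana   |
|orange water soft |
|black tired spoon |
|     emerald      |

Derivation:
Line 1: ['house', 'waterfall'] (min_width=15, slack=3)
Line 2: ['photograph', 'tomato'] (min_width=17, slack=1)
Line 3: ['library', 'laboratory'] (min_width=18, slack=0)
Line 4: ['kitchen', 'end', 'take'] (min_width=16, slack=2)
Line 5: ['morning', 'elephant'] (min_width=16, slack=2)
Line 6: ['knife', 'banana'] (min_width=12, slack=6)
Line 7: ['orange', 'water', 'soft'] (min_width=17, slack=1)
Line 8: ['black', 'tired', 'spoon'] (min_width=17, slack=1)
Line 9: ['emerald'] (min_width=7, slack=11)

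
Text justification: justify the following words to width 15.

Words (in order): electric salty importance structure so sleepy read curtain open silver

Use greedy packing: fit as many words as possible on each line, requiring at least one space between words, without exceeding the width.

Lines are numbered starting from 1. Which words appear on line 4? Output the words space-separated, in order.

Line 1: ['electric', 'salty'] (min_width=14, slack=1)
Line 2: ['importance'] (min_width=10, slack=5)
Line 3: ['structure', 'so'] (min_width=12, slack=3)
Line 4: ['sleepy', 'read'] (min_width=11, slack=4)
Line 5: ['curtain', 'open'] (min_width=12, slack=3)
Line 6: ['silver'] (min_width=6, slack=9)

Answer: sleepy read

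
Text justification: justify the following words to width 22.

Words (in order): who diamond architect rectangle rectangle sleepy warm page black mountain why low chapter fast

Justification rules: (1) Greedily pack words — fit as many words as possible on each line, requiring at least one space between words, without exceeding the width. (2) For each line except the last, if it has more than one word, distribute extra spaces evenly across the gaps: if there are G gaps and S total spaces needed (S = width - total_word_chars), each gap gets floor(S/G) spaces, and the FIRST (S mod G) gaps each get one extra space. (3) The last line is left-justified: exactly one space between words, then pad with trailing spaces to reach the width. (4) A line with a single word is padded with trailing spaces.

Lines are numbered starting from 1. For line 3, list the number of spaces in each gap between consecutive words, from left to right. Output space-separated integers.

Answer: 1 1 1

Derivation:
Line 1: ['who', 'diamond', 'architect'] (min_width=21, slack=1)
Line 2: ['rectangle', 'rectangle'] (min_width=19, slack=3)
Line 3: ['sleepy', 'warm', 'page', 'black'] (min_width=22, slack=0)
Line 4: ['mountain', 'why', 'low'] (min_width=16, slack=6)
Line 5: ['chapter', 'fast'] (min_width=12, slack=10)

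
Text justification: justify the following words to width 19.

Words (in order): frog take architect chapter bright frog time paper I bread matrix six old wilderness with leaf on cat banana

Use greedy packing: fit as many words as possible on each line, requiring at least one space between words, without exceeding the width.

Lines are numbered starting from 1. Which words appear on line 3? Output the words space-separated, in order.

Line 1: ['frog', 'take', 'architect'] (min_width=19, slack=0)
Line 2: ['chapter', 'bright', 'frog'] (min_width=19, slack=0)
Line 3: ['time', 'paper', 'I', 'bread'] (min_width=18, slack=1)
Line 4: ['matrix', 'six', 'old'] (min_width=14, slack=5)
Line 5: ['wilderness', 'with'] (min_width=15, slack=4)
Line 6: ['leaf', 'on', 'cat', 'banana'] (min_width=18, slack=1)

Answer: time paper I bread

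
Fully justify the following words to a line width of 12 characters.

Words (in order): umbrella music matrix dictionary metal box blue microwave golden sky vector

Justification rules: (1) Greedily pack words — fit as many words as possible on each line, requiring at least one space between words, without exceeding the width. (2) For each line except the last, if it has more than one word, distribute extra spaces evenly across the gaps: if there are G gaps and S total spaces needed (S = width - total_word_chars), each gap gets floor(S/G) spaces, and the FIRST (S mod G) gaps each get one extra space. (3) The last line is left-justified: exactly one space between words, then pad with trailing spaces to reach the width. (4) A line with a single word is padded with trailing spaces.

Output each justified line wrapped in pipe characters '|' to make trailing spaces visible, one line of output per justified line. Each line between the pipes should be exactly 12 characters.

Line 1: ['umbrella'] (min_width=8, slack=4)
Line 2: ['music', 'matrix'] (min_width=12, slack=0)
Line 3: ['dictionary'] (min_width=10, slack=2)
Line 4: ['metal', 'box'] (min_width=9, slack=3)
Line 5: ['blue'] (min_width=4, slack=8)
Line 6: ['microwave'] (min_width=9, slack=3)
Line 7: ['golden', 'sky'] (min_width=10, slack=2)
Line 8: ['vector'] (min_width=6, slack=6)

Answer: |umbrella    |
|music matrix|
|dictionary  |
|metal    box|
|blue        |
|microwave   |
|golden   sky|
|vector      |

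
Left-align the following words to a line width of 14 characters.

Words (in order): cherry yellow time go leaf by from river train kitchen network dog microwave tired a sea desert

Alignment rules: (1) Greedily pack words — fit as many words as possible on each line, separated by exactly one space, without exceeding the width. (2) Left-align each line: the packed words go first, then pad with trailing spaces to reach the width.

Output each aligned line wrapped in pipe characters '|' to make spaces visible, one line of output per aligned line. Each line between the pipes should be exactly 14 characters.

Answer: |cherry yellow |
|time go leaf  |
|by from river |
|train kitchen |
|network dog   |
|microwave     |
|tired a sea   |
|desert        |

Derivation:
Line 1: ['cherry', 'yellow'] (min_width=13, slack=1)
Line 2: ['time', 'go', 'leaf'] (min_width=12, slack=2)
Line 3: ['by', 'from', 'river'] (min_width=13, slack=1)
Line 4: ['train', 'kitchen'] (min_width=13, slack=1)
Line 5: ['network', 'dog'] (min_width=11, slack=3)
Line 6: ['microwave'] (min_width=9, slack=5)
Line 7: ['tired', 'a', 'sea'] (min_width=11, slack=3)
Line 8: ['desert'] (min_width=6, slack=8)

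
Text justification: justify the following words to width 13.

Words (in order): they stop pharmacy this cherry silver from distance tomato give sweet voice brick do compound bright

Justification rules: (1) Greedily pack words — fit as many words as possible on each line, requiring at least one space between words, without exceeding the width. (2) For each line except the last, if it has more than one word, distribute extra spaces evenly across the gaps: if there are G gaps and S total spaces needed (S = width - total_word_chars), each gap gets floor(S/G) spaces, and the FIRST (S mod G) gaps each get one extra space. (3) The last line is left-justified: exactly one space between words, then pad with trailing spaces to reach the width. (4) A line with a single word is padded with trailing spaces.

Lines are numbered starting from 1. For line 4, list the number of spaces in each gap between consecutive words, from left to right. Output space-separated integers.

Line 1: ['they', 'stop'] (min_width=9, slack=4)
Line 2: ['pharmacy', 'this'] (min_width=13, slack=0)
Line 3: ['cherry', 'silver'] (min_width=13, slack=0)
Line 4: ['from', 'distance'] (min_width=13, slack=0)
Line 5: ['tomato', 'give'] (min_width=11, slack=2)
Line 6: ['sweet', 'voice'] (min_width=11, slack=2)
Line 7: ['brick', 'do'] (min_width=8, slack=5)
Line 8: ['compound'] (min_width=8, slack=5)
Line 9: ['bright'] (min_width=6, slack=7)

Answer: 1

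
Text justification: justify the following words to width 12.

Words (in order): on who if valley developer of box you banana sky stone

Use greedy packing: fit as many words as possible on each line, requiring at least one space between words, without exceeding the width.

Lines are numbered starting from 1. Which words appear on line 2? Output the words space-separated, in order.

Answer: valley

Derivation:
Line 1: ['on', 'who', 'if'] (min_width=9, slack=3)
Line 2: ['valley'] (min_width=6, slack=6)
Line 3: ['developer', 'of'] (min_width=12, slack=0)
Line 4: ['box', 'you'] (min_width=7, slack=5)
Line 5: ['banana', 'sky'] (min_width=10, slack=2)
Line 6: ['stone'] (min_width=5, slack=7)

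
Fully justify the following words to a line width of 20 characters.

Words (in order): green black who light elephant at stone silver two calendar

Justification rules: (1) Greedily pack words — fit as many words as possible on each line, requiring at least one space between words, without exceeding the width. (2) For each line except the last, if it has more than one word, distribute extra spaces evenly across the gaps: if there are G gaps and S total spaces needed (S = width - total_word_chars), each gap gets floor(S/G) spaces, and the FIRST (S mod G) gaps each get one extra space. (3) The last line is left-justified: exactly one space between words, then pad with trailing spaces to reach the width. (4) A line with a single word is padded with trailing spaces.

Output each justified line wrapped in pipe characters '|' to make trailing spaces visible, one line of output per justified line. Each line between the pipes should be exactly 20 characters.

Line 1: ['green', 'black', 'who'] (min_width=15, slack=5)
Line 2: ['light', 'elephant', 'at'] (min_width=17, slack=3)
Line 3: ['stone', 'silver', 'two'] (min_width=16, slack=4)
Line 4: ['calendar'] (min_width=8, slack=12)

Answer: |green    black   who|
|light   elephant  at|
|stone   silver   two|
|calendar            |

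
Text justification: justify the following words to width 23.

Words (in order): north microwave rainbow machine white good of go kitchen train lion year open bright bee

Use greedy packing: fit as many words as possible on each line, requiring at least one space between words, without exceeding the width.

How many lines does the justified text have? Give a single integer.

Line 1: ['north', 'microwave', 'rainbow'] (min_width=23, slack=0)
Line 2: ['machine', 'white', 'good', 'of'] (min_width=21, slack=2)
Line 3: ['go', 'kitchen', 'train', 'lion'] (min_width=21, slack=2)
Line 4: ['year', 'open', 'bright', 'bee'] (min_width=20, slack=3)
Total lines: 4

Answer: 4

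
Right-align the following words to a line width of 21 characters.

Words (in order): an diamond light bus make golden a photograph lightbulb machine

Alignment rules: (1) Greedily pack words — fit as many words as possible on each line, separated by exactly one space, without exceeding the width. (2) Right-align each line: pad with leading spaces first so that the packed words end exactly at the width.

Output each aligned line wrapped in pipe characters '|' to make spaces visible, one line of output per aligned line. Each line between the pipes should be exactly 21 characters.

Answer: | an diamond light bus|
|        make golden a|
| photograph lightbulb|
|              machine|

Derivation:
Line 1: ['an', 'diamond', 'light', 'bus'] (min_width=20, slack=1)
Line 2: ['make', 'golden', 'a'] (min_width=13, slack=8)
Line 3: ['photograph', 'lightbulb'] (min_width=20, slack=1)
Line 4: ['machine'] (min_width=7, slack=14)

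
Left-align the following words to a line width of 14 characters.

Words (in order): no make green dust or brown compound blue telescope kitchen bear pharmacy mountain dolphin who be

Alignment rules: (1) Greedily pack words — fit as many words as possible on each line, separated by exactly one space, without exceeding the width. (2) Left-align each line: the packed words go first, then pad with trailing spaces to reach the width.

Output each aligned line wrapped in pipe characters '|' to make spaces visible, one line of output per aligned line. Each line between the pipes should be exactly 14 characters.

Answer: |no make green |
|dust or brown |
|compound blue |
|telescope     |
|kitchen bear  |
|pharmacy      |
|mountain      |
|dolphin who be|

Derivation:
Line 1: ['no', 'make', 'green'] (min_width=13, slack=1)
Line 2: ['dust', 'or', 'brown'] (min_width=13, slack=1)
Line 3: ['compound', 'blue'] (min_width=13, slack=1)
Line 4: ['telescope'] (min_width=9, slack=5)
Line 5: ['kitchen', 'bear'] (min_width=12, slack=2)
Line 6: ['pharmacy'] (min_width=8, slack=6)
Line 7: ['mountain'] (min_width=8, slack=6)
Line 8: ['dolphin', 'who', 'be'] (min_width=14, slack=0)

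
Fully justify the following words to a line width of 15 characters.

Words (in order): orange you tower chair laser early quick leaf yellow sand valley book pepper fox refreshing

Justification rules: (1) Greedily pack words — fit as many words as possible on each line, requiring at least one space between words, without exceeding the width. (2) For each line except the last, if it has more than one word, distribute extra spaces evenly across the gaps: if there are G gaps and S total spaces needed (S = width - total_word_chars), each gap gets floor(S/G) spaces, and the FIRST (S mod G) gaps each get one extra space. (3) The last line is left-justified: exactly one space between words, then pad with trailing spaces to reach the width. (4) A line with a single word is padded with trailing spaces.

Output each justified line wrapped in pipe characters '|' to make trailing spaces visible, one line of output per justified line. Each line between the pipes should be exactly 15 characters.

Answer: |orange      you|
|tower     chair|
|laser     early|
|quick      leaf|
|yellow     sand|
|valley     book|
|pepper      fox|
|refreshing     |

Derivation:
Line 1: ['orange', 'you'] (min_width=10, slack=5)
Line 2: ['tower', 'chair'] (min_width=11, slack=4)
Line 3: ['laser', 'early'] (min_width=11, slack=4)
Line 4: ['quick', 'leaf'] (min_width=10, slack=5)
Line 5: ['yellow', 'sand'] (min_width=11, slack=4)
Line 6: ['valley', 'book'] (min_width=11, slack=4)
Line 7: ['pepper', 'fox'] (min_width=10, slack=5)
Line 8: ['refreshing'] (min_width=10, slack=5)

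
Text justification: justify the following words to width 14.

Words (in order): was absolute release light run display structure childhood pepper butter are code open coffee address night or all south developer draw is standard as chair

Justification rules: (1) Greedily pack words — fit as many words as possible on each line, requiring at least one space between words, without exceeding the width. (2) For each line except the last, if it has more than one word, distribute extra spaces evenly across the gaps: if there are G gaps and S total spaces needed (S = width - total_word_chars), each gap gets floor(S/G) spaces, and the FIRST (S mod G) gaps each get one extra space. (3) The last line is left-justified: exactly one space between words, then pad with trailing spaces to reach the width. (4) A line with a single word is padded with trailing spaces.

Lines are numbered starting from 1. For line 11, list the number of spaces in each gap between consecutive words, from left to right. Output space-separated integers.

Line 1: ['was', 'absolute'] (min_width=12, slack=2)
Line 2: ['release', 'light'] (min_width=13, slack=1)
Line 3: ['run', 'display'] (min_width=11, slack=3)
Line 4: ['structure'] (min_width=9, slack=5)
Line 5: ['childhood'] (min_width=9, slack=5)
Line 6: ['pepper', 'butter'] (min_width=13, slack=1)
Line 7: ['are', 'code', 'open'] (min_width=13, slack=1)
Line 8: ['coffee', 'address'] (min_width=14, slack=0)
Line 9: ['night', 'or', 'all'] (min_width=12, slack=2)
Line 10: ['south'] (min_width=5, slack=9)
Line 11: ['developer', 'draw'] (min_width=14, slack=0)
Line 12: ['is', 'standard', 'as'] (min_width=14, slack=0)
Line 13: ['chair'] (min_width=5, slack=9)

Answer: 1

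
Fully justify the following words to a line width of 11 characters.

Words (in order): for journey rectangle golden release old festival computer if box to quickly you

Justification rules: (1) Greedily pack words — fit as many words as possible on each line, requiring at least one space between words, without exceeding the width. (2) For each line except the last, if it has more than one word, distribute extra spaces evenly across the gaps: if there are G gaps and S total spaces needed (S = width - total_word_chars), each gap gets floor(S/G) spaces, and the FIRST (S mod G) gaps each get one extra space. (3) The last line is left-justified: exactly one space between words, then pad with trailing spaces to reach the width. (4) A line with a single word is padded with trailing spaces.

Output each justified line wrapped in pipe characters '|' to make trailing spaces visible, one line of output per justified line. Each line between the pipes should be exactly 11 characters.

Line 1: ['for', 'journey'] (min_width=11, slack=0)
Line 2: ['rectangle'] (min_width=9, slack=2)
Line 3: ['golden'] (min_width=6, slack=5)
Line 4: ['release', 'old'] (min_width=11, slack=0)
Line 5: ['festival'] (min_width=8, slack=3)
Line 6: ['computer', 'if'] (min_width=11, slack=0)
Line 7: ['box', 'to'] (min_width=6, slack=5)
Line 8: ['quickly', 'you'] (min_width=11, slack=0)

Answer: |for journey|
|rectangle  |
|golden     |
|release old|
|festival   |
|computer if|
|box      to|
|quickly you|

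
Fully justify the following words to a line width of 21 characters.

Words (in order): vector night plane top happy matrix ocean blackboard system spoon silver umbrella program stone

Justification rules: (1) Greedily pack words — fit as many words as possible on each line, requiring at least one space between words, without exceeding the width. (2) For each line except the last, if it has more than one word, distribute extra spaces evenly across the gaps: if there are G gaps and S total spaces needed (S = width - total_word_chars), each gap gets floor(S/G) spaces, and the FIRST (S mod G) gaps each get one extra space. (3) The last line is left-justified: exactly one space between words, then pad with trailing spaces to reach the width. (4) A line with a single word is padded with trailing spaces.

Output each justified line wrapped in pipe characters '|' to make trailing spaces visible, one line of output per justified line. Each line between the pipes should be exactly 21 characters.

Line 1: ['vector', 'night', 'plane'] (min_width=18, slack=3)
Line 2: ['top', 'happy', 'matrix'] (min_width=16, slack=5)
Line 3: ['ocean', 'blackboard'] (min_width=16, slack=5)
Line 4: ['system', 'spoon', 'silver'] (min_width=19, slack=2)
Line 5: ['umbrella', 'program'] (min_width=16, slack=5)
Line 6: ['stone'] (min_width=5, slack=16)

Answer: |vector   night  plane|
|top    happy   matrix|
|ocean      blackboard|
|system  spoon  silver|
|umbrella      program|
|stone                |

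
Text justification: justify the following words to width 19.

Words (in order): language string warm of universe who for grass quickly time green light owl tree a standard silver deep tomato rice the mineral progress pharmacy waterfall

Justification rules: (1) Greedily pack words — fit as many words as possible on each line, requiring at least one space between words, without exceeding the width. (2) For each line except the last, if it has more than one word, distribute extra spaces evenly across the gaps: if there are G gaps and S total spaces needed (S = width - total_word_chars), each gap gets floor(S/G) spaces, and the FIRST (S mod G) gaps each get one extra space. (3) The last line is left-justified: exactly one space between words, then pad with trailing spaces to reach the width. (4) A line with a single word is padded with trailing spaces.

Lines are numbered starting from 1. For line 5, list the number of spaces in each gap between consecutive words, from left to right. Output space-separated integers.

Line 1: ['language', 'string'] (min_width=15, slack=4)
Line 2: ['warm', 'of', 'universe'] (min_width=16, slack=3)
Line 3: ['who', 'for', 'grass'] (min_width=13, slack=6)
Line 4: ['quickly', 'time', 'green'] (min_width=18, slack=1)
Line 5: ['light', 'owl', 'tree', 'a'] (min_width=16, slack=3)
Line 6: ['standard', 'silver'] (min_width=15, slack=4)
Line 7: ['deep', 'tomato', 'rice'] (min_width=16, slack=3)
Line 8: ['the', 'mineral'] (min_width=11, slack=8)
Line 9: ['progress', 'pharmacy'] (min_width=17, slack=2)
Line 10: ['waterfall'] (min_width=9, slack=10)

Answer: 2 2 2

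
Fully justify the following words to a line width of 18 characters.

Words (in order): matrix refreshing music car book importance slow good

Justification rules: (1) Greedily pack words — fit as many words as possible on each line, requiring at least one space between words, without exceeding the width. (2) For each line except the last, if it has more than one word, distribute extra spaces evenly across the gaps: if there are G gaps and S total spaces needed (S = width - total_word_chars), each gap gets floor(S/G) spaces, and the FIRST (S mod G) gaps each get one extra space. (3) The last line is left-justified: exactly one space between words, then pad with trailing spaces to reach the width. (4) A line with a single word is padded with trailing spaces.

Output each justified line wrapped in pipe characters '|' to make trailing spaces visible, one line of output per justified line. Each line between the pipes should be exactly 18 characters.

Line 1: ['matrix', 'refreshing'] (min_width=17, slack=1)
Line 2: ['music', 'car', 'book'] (min_width=14, slack=4)
Line 3: ['importance', 'slow'] (min_width=15, slack=3)
Line 4: ['good'] (min_width=4, slack=14)

Answer: |matrix  refreshing|
|music   car   book|
|importance    slow|
|good              |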